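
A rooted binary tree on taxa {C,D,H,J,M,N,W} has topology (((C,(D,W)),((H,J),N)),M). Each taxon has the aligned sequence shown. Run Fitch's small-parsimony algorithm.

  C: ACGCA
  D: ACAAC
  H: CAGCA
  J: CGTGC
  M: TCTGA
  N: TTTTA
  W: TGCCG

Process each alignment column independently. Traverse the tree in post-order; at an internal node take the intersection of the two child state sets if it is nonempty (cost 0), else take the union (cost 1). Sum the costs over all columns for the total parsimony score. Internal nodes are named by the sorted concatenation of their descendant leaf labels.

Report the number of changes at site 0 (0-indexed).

3

[col 0] DW: children D:{A}, W:{T} ∪→ {A,T}; cost 1
[col 0] CDW: children C:{A}, DW:{A,T} ∩→ {A}; cost 0
[col 0] HJ: children H:{C}, J:{C} ∩→ {C}; cost 0
[col 0] HJN: children HJ:{C}, N:{T} ∪→ {C,T}; cost 1
[col 0] CDHJNW: children CDW:{A}, HJN:{C,T} ∪→ {A,C,T}; cost 1
[col 0] CDHJMNW: children CDHJNW:{A,C,T}, M:{T} ∩→ {T}; cost 0
[col 1] DW: children D:{C}, W:{G} ∪→ {C,G}; cost 1
[col 1] CDW: children C:{C}, DW:{C,G} ∩→ {C}; cost 0
[col 1] HJ: children H:{A}, J:{G} ∪→ {A,G}; cost 1
[col 1] HJN: children HJ:{A,G}, N:{T} ∪→ {A,G,T}; cost 1
[col 1] CDHJNW: children CDW:{C}, HJN:{A,G,T} ∪→ {A,C,G,T}; cost 1
[col 1] CDHJMNW: children CDHJNW:{A,C,G,T}, M:{C} ∩→ {C}; cost 0
[col 2] DW: children D:{A}, W:{C} ∪→ {A,C}; cost 1
[col 2] CDW: children C:{G}, DW:{A,C} ∪→ {A,C,G}; cost 1
[col 2] HJ: children H:{G}, J:{T} ∪→ {G,T}; cost 1
[col 2] HJN: children HJ:{G,T}, N:{T} ∩→ {T}; cost 0
[col 2] CDHJNW: children CDW:{A,C,G}, HJN:{T} ∪→ {A,C,G,T}; cost 1
[col 2] CDHJMNW: children CDHJNW:{A,C,G,T}, M:{T} ∩→ {T}; cost 0
[col 3] DW: children D:{A}, W:{C} ∪→ {A,C}; cost 1
[col 3] CDW: children C:{C}, DW:{A,C} ∩→ {C}; cost 0
[col 3] HJ: children H:{C}, J:{G} ∪→ {C,G}; cost 1
[col 3] HJN: children HJ:{C,G}, N:{T} ∪→ {C,G,T}; cost 1
[col 3] CDHJNW: children CDW:{C}, HJN:{C,G,T} ∩→ {C}; cost 0
[col 3] CDHJMNW: children CDHJNW:{C}, M:{G} ∪→ {C,G}; cost 1
[col 4] DW: children D:{C}, W:{G} ∪→ {C,G}; cost 1
[col 4] CDW: children C:{A}, DW:{C,G} ∪→ {A,C,G}; cost 1
[col 4] HJ: children H:{A}, J:{C} ∪→ {A,C}; cost 1
[col 4] HJN: children HJ:{A,C}, N:{A} ∩→ {A}; cost 0
[col 4] CDHJNW: children CDW:{A,C,G}, HJN:{A} ∩→ {A}; cost 0
[col 4] CDHJMNW: children CDHJNW:{A}, M:{A} ∩→ {A}; cost 0
per-site changes: [3, 4, 4, 4, 3]; total = 18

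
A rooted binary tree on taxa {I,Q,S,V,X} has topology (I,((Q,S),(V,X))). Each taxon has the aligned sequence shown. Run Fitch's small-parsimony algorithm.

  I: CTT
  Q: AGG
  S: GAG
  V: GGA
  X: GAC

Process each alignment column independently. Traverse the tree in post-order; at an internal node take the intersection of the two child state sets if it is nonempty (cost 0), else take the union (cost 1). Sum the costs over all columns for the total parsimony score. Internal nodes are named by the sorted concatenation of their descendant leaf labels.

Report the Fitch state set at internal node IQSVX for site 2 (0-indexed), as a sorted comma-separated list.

A,C,G,T

QS@0: {A} ∪ {G} = {A,G} (union, +1)
VX@0: {G} ∩ {G} = {G} (intersection, +0)
QSVX@0: {A,G} ∩ {G} = {G} (intersection, +0)
IQSVX@0: {C} ∪ {G} = {C,G} (union, +1)
QS@1: {G} ∪ {A} = {A,G} (union, +1)
VX@1: {G} ∪ {A} = {A,G} (union, +1)
QSVX@1: {A,G} ∩ {A,G} = {A,G} (intersection, +0)
IQSVX@1: {T} ∪ {A,G} = {A,G,T} (union, +1)
QS@2: {G} ∩ {G} = {G} (intersection, +0)
VX@2: {A} ∪ {C} = {A,C} (union, +1)
QSVX@2: {G} ∪ {A,C} = {A,C,G} (union, +1)
IQSVX@2: {T} ∪ {A,C,G} = {A,C,G,T} (union, +1)
per-site changes: [2, 3, 3]; total = 8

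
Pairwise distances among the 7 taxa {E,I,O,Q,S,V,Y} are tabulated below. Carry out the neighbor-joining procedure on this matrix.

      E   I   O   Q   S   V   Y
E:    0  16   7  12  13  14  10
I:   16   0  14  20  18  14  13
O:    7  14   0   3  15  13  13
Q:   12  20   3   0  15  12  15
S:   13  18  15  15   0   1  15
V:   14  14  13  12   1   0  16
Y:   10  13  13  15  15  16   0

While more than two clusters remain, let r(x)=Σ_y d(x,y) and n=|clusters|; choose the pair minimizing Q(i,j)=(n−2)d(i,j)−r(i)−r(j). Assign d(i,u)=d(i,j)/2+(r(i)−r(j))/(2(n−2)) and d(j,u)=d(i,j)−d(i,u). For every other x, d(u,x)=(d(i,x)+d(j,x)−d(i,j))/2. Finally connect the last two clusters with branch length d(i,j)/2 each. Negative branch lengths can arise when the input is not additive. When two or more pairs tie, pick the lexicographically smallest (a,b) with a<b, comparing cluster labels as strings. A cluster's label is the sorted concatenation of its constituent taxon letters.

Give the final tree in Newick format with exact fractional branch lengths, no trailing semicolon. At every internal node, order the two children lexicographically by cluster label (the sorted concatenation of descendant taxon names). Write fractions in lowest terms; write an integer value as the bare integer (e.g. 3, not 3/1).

(((E:65/16,(O:-1/16,Q:49/16):63/16):21/16,(I:97/12,Y:59/12):27/16):113/32,(S:6/5,V:-1/5):113/32)

1. join S+V (d=1, Q=-142) ⇒ SV; edges |S|=6/5, |V|=-1/5
  updated: d(E,SV)=13, d(I,SV)=31/2, d(O,SV)=27/2, d(Q,SV)=13, d(SV,Y)=15
2. join O+Q (d=3, Q=-203/2) ⇒ OQ; edges |O|=-1/16, |Q|=49/16
  updated: d(E,OQ)=8, d(I,OQ)=31/2, d(OQ,SV)=47/4, d(OQ,Y)=25/2
3. join I+Y (d=13, Q=-143/2) ⇒ IY; edges |I|=97/12, |Y|=59/12
  updated: d(E,IY)=13/2, d(IY,OQ)=15/2, d(IY,SV)=35/4
4. join E+OQ (d=8, Q=-155/4) ⇒ EOQ; edges |E|=65/16, |OQ|=63/16
  updated: d(EOQ,IY)=3, d(EOQ,SV)=67/8
5. join EOQ+IY (d=3, Q=-161/8) ⇒ EIOQY; edges |EOQ|=21/16, |IY|=27/16
  updated: d(EIOQY,SV)=113/16
6. join EIOQY+SV (d=113/16) ⇒ EIOQSVY; edges |EIOQY|=113/32, |SV|=113/32
final tree: (((E:65/16,(O:-1/16,Q:49/16):63/16):21/16,(I:97/12,Y:59/12):27/16):113/32,(S:6/5,V:-1/5):113/32)
total length: 561/16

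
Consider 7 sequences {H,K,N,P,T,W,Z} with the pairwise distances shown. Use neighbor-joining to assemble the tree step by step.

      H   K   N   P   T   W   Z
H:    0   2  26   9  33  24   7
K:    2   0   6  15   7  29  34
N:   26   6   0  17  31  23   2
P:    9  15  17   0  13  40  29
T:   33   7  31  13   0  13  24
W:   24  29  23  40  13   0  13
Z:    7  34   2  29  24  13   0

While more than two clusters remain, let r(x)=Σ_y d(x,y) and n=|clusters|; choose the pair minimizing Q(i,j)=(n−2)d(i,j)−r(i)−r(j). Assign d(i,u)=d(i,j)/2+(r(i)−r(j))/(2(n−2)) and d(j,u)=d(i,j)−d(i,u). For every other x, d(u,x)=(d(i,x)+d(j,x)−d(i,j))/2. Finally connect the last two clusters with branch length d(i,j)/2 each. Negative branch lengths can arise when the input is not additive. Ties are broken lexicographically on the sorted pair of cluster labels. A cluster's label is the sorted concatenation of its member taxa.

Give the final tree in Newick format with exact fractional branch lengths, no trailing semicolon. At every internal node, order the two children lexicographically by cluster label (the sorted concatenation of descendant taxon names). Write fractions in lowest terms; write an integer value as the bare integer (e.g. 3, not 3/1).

(((H:3/8,K:13/8):3,((N:3/5,Z:7/5):65/8,(T:43/16,W:165/16):57/8):43/8):4,P:4)

step 1: merge (N,Z) at d=2, Q=-204; branch lengths N→3/5, Z→7/5; new cluster NZ
  updated: d(H,NZ)=31/2, d(K,NZ)=19, d(NZ,P)=22, d(NZ,T)=53/2, d(NZ,W)=17
step 2: merge (T,W) at d=13, Q=-327/2; branch lengths T→43/16, W→165/16; new cluster TW
  updated: d(H,TW)=22, d(K,TW)=23/2, d(NZ,TW)=61/4, d(P,TW)=20
step 3: merge (NZ,TW) at d=61/4, Q=-379/4; branch lengths NZ→65/8, TW→57/8; new cluster NTWZ
  updated: d(H,NTWZ)=89/8, d(K,NTWZ)=61/8, d(NTWZ,P)=107/8
step 4: merge (H,K) at d=2, Q=-171/4; branch lengths H→3/8, K→13/8; new cluster HK
  updated: d(HK,NTWZ)=67/8, d(HK,P)=11
step 5: merge (HK,NTWZ) at d=67/8, Q=-131/4; branch lengths HK→3, NTWZ→43/8; new cluster HKNTWZ
  updated: d(HKNTWZ,P)=8
step 6: merge (HKNTWZ,P) at d=8; branch lengths HKNTWZ→4, P→4; new cluster HKNPTWZ
final tree: (((H:3/8,K:13/8):3,((N:3/5,Z:7/5):65/8,(T:43/16,W:165/16):57/8):43/8):4,P:4)
total length: 389/8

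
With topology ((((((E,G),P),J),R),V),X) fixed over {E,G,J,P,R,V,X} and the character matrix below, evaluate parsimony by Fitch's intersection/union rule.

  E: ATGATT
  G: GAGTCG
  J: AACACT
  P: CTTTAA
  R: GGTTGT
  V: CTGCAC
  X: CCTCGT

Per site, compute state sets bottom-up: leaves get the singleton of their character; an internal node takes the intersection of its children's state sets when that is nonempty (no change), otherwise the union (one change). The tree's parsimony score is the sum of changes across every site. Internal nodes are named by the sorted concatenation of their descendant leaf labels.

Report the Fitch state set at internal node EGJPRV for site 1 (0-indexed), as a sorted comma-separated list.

EG@0: {A} ∪ {G} = {A,G} (union, +1)
EGP@0: {A,G} ∪ {C} = {A,C,G} (union, +1)
EGJP@0: {A,C,G} ∩ {A} = {A} (intersection, +0)
EGJPR@0: {A} ∪ {G} = {A,G} (union, +1)
EGJPRV@0: {A,G} ∪ {C} = {A,C,G} (union, +1)
EGJPRVX@0: {A,C,G} ∩ {C} = {C} (intersection, +0)
EG@1: {T} ∪ {A} = {A,T} (union, +1)
EGP@1: {A,T} ∩ {T} = {T} (intersection, +0)
EGJP@1: {T} ∪ {A} = {A,T} (union, +1)
EGJPR@1: {A,T} ∪ {G} = {A,G,T} (union, +1)
EGJPRV@1: {A,G,T} ∩ {T} = {T} (intersection, +0)
EGJPRVX@1: {T} ∪ {C} = {C,T} (union, +1)
EG@2: {G} ∩ {G} = {G} (intersection, +0)
EGP@2: {G} ∪ {T} = {G,T} (union, +1)
EGJP@2: {G,T} ∪ {C} = {C,G,T} (union, +1)
EGJPR@2: {C,G,T} ∩ {T} = {T} (intersection, +0)
EGJPRV@2: {T} ∪ {G} = {G,T} (union, +1)
EGJPRVX@2: {G,T} ∩ {T} = {T} (intersection, +0)
EG@3: {A} ∪ {T} = {A,T} (union, +1)
EGP@3: {A,T} ∩ {T} = {T} (intersection, +0)
EGJP@3: {T} ∪ {A} = {A,T} (union, +1)
EGJPR@3: {A,T} ∩ {T} = {T} (intersection, +0)
EGJPRV@3: {T} ∪ {C} = {C,T} (union, +1)
EGJPRVX@3: {C,T} ∩ {C} = {C} (intersection, +0)
EG@4: {T} ∪ {C} = {C,T} (union, +1)
EGP@4: {C,T} ∪ {A} = {A,C,T} (union, +1)
EGJP@4: {A,C,T} ∩ {C} = {C} (intersection, +0)
EGJPR@4: {C} ∪ {G} = {C,G} (union, +1)
EGJPRV@4: {C,G} ∪ {A} = {A,C,G} (union, +1)
EGJPRVX@4: {A,C,G} ∩ {G} = {G} (intersection, +0)
EG@5: {T} ∪ {G} = {G,T} (union, +1)
EGP@5: {G,T} ∪ {A} = {A,G,T} (union, +1)
EGJP@5: {A,G,T} ∩ {T} = {T} (intersection, +0)
EGJPR@5: {T} ∩ {T} = {T} (intersection, +0)
EGJPRV@5: {T} ∪ {C} = {C,T} (union, +1)
EGJPRVX@5: {C,T} ∩ {T} = {T} (intersection, +0)
per-site changes: [4, 4, 3, 3, 4, 3]; total = 21

T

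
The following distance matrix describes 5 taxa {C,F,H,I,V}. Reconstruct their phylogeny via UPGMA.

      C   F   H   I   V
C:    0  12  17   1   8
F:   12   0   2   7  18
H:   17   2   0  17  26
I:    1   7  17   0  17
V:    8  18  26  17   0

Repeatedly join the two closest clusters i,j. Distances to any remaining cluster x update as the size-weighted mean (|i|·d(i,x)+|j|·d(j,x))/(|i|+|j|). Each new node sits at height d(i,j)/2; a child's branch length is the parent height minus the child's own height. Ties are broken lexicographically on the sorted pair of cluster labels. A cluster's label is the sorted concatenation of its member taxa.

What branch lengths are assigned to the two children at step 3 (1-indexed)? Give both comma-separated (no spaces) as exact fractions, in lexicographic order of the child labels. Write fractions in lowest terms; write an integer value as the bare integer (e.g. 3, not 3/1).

1. join C+I (d=1) ⇒ CI; edges |C|=1/2, |I|=1/2
  updated: d(CI,F)=19/2, d(CI,H)=17, d(CI,V)=25/2
2. join F+H (d=2) ⇒ FH; edges |F|=1, |H|=1
  updated: d(CI,FH)=53/4, d(FH,V)=22
3. join CI+V (d=25/2) ⇒ CIV; edges |CI|=23/4, |V|=25/4
  updated: d(CIV,FH)=97/6
4. join CIV+FH (d=97/6) ⇒ CFHIV; edges |CIV|=11/6, |FH|=85/12
final tree: (((C:1/2,I:1/2):23/4,V:25/4):11/6,(F:1,H:1):85/12)
total length: 287/12

23/4,25/4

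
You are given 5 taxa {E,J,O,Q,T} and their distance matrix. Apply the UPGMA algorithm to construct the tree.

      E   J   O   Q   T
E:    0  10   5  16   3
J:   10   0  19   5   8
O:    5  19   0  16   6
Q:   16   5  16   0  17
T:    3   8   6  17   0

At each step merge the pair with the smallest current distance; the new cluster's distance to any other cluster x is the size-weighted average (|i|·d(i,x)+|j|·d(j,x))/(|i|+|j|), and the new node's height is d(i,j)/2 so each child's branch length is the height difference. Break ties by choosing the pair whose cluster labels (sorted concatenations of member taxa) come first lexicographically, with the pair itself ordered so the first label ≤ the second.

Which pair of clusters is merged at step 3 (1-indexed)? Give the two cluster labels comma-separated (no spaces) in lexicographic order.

step 1: merge (E,T) at d=3; branch lengths E→3/2, T→3/2; new cluster ET
  updated: d(ET,J)=9, d(ET,O)=11/2, d(ET,Q)=33/2
step 2: merge (J,Q) at d=5; branch lengths J→5/2, Q→5/2; new cluster JQ
  updated: d(ET,JQ)=51/4, d(JQ,O)=35/2
step 3: merge (ET,O) at d=11/2; branch lengths ET→5/4, O→11/4; new cluster EOT
  updated: d(EOT,JQ)=43/3
step 4: merge (EOT,JQ) at d=43/3; branch lengths EOT→53/12, JQ→14/3; new cluster EJOQT
final tree: (((E:3/2,T:3/2):5/4,O:11/4):53/12,(J:5/2,Q:5/2):14/3)
total length: 253/12

ET,O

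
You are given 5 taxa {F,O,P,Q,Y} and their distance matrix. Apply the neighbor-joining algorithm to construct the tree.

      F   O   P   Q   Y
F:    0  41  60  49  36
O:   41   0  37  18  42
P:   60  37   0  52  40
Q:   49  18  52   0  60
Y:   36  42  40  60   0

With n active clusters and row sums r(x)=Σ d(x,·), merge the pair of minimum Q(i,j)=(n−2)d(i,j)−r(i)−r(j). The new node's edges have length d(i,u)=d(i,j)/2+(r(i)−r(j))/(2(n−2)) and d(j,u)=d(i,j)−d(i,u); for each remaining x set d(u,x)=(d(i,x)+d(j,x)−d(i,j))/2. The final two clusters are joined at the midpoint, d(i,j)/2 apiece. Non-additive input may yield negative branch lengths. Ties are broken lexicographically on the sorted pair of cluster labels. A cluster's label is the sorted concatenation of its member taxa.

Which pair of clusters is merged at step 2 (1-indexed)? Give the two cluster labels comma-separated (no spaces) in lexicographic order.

F,Y

1. join O+Q (d=18, Q=-263) ⇒ OQ; edges |O|=13/6, |Q|=95/6
  updated: d(F,OQ)=36, d(OQ,P)=71/2, d(OQ,Y)=42
2. join F+Y (d=36, Q=-178) ⇒ FY; edges |F|=43/2, |Y|=29/2
  updated: d(FY,OQ)=21, d(FY,P)=32
3. join FY+OQ (d=21, Q=-177/2) ⇒ FOQY; edges |FY|=35/4, |OQ|=49/4
  updated: d(FOQY,P)=93/4
4. join FOQY+P (d=93/4) ⇒ FOPQY; edges |FOQY|=93/8, |P|=93/8
final tree: (((F:43/2,Y:29/2):35/4,(O:13/6,Q:95/6):49/4):93/8,P:93/8)
total length: 393/4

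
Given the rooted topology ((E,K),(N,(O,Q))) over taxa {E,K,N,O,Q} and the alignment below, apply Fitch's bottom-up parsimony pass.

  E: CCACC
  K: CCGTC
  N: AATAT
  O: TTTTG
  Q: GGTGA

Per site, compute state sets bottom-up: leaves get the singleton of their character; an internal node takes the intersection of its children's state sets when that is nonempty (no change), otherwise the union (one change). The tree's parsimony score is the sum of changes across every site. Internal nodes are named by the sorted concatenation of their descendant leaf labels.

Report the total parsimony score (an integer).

14

site 0, node EK: E={C} ∩ K={C} → {C} (+0)
site 0, node OQ: O={T} ∪ Q={G} → {G,T} (+1)
site 0, node NOQ: N={A} ∪ OQ={G,T} → {A,G,T} (+1)
site 0, node EKNOQ: EK={C} ∪ NOQ={A,G,T} → {A,C,G,T} (+1)
site 1, node EK: E={C} ∩ K={C} → {C} (+0)
site 1, node OQ: O={T} ∪ Q={G} → {G,T} (+1)
site 1, node NOQ: N={A} ∪ OQ={G,T} → {A,G,T} (+1)
site 1, node EKNOQ: EK={C} ∪ NOQ={A,G,T} → {A,C,G,T} (+1)
site 2, node EK: E={A} ∪ K={G} → {A,G} (+1)
site 2, node OQ: O={T} ∩ Q={T} → {T} (+0)
site 2, node NOQ: N={T} ∩ OQ={T} → {T} (+0)
site 2, node EKNOQ: EK={A,G} ∪ NOQ={T} → {A,G,T} (+1)
site 3, node EK: E={C} ∪ K={T} → {C,T} (+1)
site 3, node OQ: O={T} ∪ Q={G} → {G,T} (+1)
site 3, node NOQ: N={A} ∪ OQ={G,T} → {A,G,T} (+1)
site 3, node EKNOQ: EK={C,T} ∩ NOQ={A,G,T} → {T} (+0)
site 4, node EK: E={C} ∩ K={C} → {C} (+0)
site 4, node OQ: O={G} ∪ Q={A} → {A,G} (+1)
site 4, node NOQ: N={T} ∪ OQ={A,G} → {A,G,T} (+1)
site 4, node EKNOQ: EK={C} ∪ NOQ={A,G,T} → {A,C,G,T} (+1)
per-site changes: [3, 3, 2, 3, 3]; total = 14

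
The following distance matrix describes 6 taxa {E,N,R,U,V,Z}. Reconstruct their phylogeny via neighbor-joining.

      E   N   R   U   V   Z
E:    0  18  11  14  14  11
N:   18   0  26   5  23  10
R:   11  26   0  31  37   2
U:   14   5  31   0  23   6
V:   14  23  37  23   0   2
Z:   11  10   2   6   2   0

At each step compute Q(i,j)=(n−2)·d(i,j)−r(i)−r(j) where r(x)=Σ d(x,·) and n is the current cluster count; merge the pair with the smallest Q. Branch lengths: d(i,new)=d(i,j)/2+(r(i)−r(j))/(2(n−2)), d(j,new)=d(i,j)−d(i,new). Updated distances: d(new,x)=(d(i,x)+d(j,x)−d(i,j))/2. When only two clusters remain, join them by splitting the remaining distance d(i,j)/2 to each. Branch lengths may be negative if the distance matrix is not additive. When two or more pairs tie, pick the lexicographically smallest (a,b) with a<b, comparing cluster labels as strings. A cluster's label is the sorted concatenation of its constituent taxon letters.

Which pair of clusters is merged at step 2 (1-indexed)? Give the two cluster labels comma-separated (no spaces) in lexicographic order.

iteration 1: select N,U (d=5, Q=-141); attach at lengths (23/8, 17/8); label the merged cluster NU
  updated: d(E,NU)=27/2, d(NU,R)=26, d(NU,V)=41/2, d(NU,Z)=11/2
iteration 2: select E,R (d=11, Q=-185/2); attach at lengths (13/12, 119/12); label the merged cluster ER
  updated: d(ER,NU)=57/4, d(ER,V)=20, d(ER,Z)=1
iteration 3: select ER,NU (d=57/4, Q=-47); attach at lengths (47/8, 67/8); label the merged cluster ENRU
  updated: d(ENRU,V)=105/8, d(ENRU,Z)=-31/8
iteration 4: select ENRU,V (d=105/8, Q=-45/4); attach at lengths (29/8, 19/2); label the merged cluster ENRUV
  updated: d(ENRUV,Z)=-15/2
iteration 5: select ENRUV,Z (d=-15/2); attach at lengths (-15/4, -15/4); label the merged cluster ENRUVZ
final tree: ((((E:13/12,R:119/12):47/8,(N:23/8,U:17/8):67/8):29/8,V:19/2):-15/4,Z:-15/4)
total length: 287/8

E,R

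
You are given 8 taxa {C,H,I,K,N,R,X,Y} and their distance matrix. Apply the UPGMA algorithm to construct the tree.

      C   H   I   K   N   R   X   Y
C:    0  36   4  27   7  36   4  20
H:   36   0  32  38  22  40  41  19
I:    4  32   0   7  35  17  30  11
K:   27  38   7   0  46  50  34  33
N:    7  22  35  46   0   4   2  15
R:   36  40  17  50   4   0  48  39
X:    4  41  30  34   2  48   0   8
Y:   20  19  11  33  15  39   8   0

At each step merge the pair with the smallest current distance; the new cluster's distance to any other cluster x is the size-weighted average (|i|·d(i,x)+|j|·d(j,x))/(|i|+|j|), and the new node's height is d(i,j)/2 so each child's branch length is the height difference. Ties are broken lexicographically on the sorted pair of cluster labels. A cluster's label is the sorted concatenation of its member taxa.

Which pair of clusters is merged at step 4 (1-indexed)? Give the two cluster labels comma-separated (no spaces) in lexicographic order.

step 1: merge (N,X) at d=2; branch lengths N→1, X→1; new cluster NX
  updated: d(C,NX)=11/2, d(H,NX)=63/2, d(I,NX)=65/2, d(K,NX)=40, d(NX,R)=26, d(NX,Y)=23/2
step 2: merge (C,I) at d=4; branch lengths C→2, I→2; new cluster CI
  updated: d(CI,H)=34, d(CI,K)=17, d(CI,NX)=19, d(CI,R)=53/2, d(CI,Y)=31/2
step 3: merge (NX,Y) at d=23/2; branch lengths NX→19/4, Y→23/4; new cluster NXY
  updated: d(CI,NXY)=107/6, d(H,NXY)=82/3, d(K,NXY)=113/3, d(NXY,R)=91/3
step 4: merge (CI,K) at d=17; branch lengths CI→13/2, K→17/2; new cluster CIK
  updated: d(CIK,H)=106/3, d(CIK,NXY)=220/9, d(CIK,R)=103/3
step 5: merge (CIK,NXY) at d=220/9; branch lengths CIK→67/18, NXY→233/36; new cluster CIKNXY
  updated: d(CIKNXY,H)=94/3, d(CIKNXY,R)=97/3
step 6: merge (CIKNXY,H) at d=94/3; branch lengths CIKNXY→31/9, H→47/3; new cluster CHIKNXY
  updated: d(CHIKNXY,R)=234/7
step 7: merge (CHIKNXY,R) at d=234/7; branch lengths CHIKNXY→22/21, R→117/7; new cluster CHIKNRXY
final tree: (((((C:2,I:2):13/2,K:17/2):67/18,((N:1,X:1):19/4,Y:23/4):233/36):31/9,H:47/3):22/21,R:117/7)
total length: 19799/252

CI,K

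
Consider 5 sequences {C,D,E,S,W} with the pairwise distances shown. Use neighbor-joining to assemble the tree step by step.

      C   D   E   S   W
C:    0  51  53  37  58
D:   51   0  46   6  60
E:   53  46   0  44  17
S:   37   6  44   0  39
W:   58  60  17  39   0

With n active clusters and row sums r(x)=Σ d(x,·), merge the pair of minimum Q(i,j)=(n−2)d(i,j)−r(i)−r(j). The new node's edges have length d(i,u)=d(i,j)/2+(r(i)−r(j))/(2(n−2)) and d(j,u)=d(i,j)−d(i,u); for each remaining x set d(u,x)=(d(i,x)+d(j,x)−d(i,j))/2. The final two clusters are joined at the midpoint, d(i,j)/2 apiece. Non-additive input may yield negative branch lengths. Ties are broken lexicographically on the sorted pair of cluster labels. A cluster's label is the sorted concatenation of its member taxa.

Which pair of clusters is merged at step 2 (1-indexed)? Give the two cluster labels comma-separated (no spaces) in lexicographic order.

C,EW

iteration 1: select E,W (d=17, Q=-283); attach at lengths (37/6, 65/6); label the merged cluster EW
  updated: d(C,EW)=47, d(D,EW)=89/2, d(EW,S)=33
iteration 2: select C,EW (d=47, Q=-331/2); attach at lengths (209/8, 167/8); label the merged cluster CEW
  updated: d(CEW,D)=97/4, d(CEW,S)=23/2
iteration 3: select CEW,D (d=97/4, Q=-167/4); attach at lengths (119/8, 75/8); label the merged cluster CDEW
  updated: d(CDEW,S)=-27/8
iteration 4: select CDEW,S (d=-27/8); attach at lengths (-27/16, -27/16); label the merged cluster CDESW
final tree: (((C:209/8,(E:37/6,W:65/6):167/8):119/8,D:75/8):-27/16,S:-27/16)
total length: 679/8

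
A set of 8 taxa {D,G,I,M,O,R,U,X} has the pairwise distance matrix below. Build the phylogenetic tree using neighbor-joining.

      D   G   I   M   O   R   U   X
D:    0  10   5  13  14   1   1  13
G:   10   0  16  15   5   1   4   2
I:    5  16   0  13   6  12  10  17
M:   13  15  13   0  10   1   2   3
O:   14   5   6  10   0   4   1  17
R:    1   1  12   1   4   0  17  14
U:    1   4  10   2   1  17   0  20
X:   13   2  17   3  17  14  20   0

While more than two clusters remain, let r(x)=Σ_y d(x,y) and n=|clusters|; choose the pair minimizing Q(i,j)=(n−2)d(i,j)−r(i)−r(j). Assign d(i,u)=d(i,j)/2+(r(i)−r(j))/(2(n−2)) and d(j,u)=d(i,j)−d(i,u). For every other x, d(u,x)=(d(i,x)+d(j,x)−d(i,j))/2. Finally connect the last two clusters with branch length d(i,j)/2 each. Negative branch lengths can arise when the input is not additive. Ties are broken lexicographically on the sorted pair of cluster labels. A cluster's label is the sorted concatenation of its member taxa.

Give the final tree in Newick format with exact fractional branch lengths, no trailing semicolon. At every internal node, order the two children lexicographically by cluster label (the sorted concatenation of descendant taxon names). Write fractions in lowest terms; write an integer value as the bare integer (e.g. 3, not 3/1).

1. join G+X (d=2, Q=-127) ⇒ GX; edges |G|=-7/4, |X|=15/4
  updated: d(D,GX)=21/2, d(GX,I)=31/2, d(GX,M)=8, d(GX,O)=10, d(GX,R)=13/2, d(GX,U)=11
2. join M+R (d=1, Q=-167/2) ⇒ MR; edges |M|=21/20, |R|=-1/20
  updated: d(D,MR)=13/2, d(GX,MR)=27/4, d(I,MR)=12, d(MR,O)=13/2, d(MR,U)=9
3. join GX+MR (d=27/4, Q=-135/2) ⇒ GMRX; edges |GX|=5, |MR|=7/4
  updated: d(D,GMRX)=41/8, d(GMRX,I)=83/8, d(GMRX,O)=39/8, d(GMRX,U)=53/8
4. join D+I (d=5, Q=-83/2) ⇒ DI; edges |D|=35/24, |I|=85/24
  updated: d(DI,GMRX)=21/4, d(DI,O)=15/2, d(DI,U)=3
5. join DI+GMRX (d=21/4, Q=-22) ⇒ DGIMRX; edges |DI|=19/8, |GMRX|=23/8
  updated: d(DGIMRX,O)=57/16, d(DGIMRX,U)=35/16
6. join DGIMRX+O (d=57/16, Q=-27/4) ⇒ DGIMORX; edges |DGIMRX|=19/8, |O|=19/16
  updated: d(DGIMORX,U)=-3/16
7. join DGIMORX+U (d=-3/16) ⇒ DGIMORUX; edges |DGIMORX|=-3/32, |U|=-3/32
final tree: ((((D:35/24,I:85/24):19/8,((G:-7/4,X:15/4):5,(M:21/20,R:-1/20):7/4):23/8):19/8,O:19/16):-3/32,U:-3/32)
total length: 187/8

((((D:35/24,I:85/24):19/8,((G:-7/4,X:15/4):5,(M:21/20,R:-1/20):7/4):23/8):19/8,O:19/16):-3/32,U:-3/32)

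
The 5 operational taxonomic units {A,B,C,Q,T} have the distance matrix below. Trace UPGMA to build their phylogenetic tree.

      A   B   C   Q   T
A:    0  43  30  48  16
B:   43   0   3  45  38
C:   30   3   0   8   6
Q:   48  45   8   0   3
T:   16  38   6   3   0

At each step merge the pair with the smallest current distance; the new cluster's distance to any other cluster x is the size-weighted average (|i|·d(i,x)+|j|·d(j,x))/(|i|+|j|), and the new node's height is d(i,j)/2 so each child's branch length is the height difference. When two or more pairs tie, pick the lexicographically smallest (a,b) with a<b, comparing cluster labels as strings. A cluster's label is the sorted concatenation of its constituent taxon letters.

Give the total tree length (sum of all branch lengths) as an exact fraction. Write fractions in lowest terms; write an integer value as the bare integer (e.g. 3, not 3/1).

step 1: merge (B,C) at d=3; branch lengths B→3/2, C→3/2; new cluster BC
  updated: d(A,BC)=73/2, d(BC,Q)=53/2, d(BC,T)=22
step 2: merge (Q,T) at d=3; branch lengths Q→3/2, T→3/2; new cluster QT
  updated: d(A,QT)=32, d(BC,QT)=97/4
step 3: merge (BC,QT) at d=97/4; branch lengths BC→85/8, QT→85/8; new cluster BCQT
  updated: d(A,BCQT)=137/4
step 4: merge (A,BCQT) at d=137/4; branch lengths A→137/8, BCQT→5; new cluster ABCQT
final tree: (A:137/8,((B:3/2,C:3/2):85/8,(Q:3/2,T:3/2):85/8):5)
total length: 395/8

395/8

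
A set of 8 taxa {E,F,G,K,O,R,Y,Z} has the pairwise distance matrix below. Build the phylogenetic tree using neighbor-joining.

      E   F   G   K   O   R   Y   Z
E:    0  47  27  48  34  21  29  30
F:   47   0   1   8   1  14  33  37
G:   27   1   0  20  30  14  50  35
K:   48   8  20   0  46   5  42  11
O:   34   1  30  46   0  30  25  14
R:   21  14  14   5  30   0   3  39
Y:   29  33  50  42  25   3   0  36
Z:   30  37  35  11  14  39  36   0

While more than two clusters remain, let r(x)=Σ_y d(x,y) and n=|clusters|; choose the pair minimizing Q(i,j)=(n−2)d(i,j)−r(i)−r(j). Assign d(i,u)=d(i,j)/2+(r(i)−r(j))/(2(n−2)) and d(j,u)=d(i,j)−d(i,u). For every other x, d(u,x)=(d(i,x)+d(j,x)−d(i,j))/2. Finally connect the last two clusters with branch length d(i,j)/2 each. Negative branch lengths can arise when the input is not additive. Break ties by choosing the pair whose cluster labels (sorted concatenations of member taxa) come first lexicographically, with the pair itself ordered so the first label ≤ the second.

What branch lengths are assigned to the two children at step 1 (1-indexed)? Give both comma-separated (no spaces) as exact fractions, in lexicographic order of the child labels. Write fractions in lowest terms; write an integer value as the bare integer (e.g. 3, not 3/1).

iteration 1: select R,Y (d=3, Q=-326); attach at lengths (-37/6, 55/6); label the merged cluster RY
  updated: d(E,RY)=47/2, d(F,RY)=22, d(G,RY)=61/2, d(K,RY)=22, d(O,RY)=26, d(RY,Z)=36
iteration 2: select K,Z (d=11, Q=-263); attach at lengths (47/10, 63/10); label the merged cluster KZ
  updated: d(E,KZ)=67/2, d(F,KZ)=17, d(G,KZ)=22, d(KZ,O)=49/2, d(KZ,RY)=47/2
iteration 3: select F,O (d=1, Q=-399/2); attach at lengths (-47/16, 63/16); label the merged cluster FO
  updated: d(E,FO)=40, d(FO,G)=15, d(FO,KZ)=81/4, d(FO,RY)=47/2
iteration 4: select E,RY (d=47/2, Q=-309/2); attach at lengths (187/12, 95/12); label the merged cluster ERY
  updated: d(ERY,FO)=20, d(ERY,G)=17, d(ERY,KZ)=67/4
iteration 5: select ERY,KZ (d=67/4, Q=-317/4); attach at lengths (113/16, 155/16); label the merged cluster EKRYZ
  updated: d(EKRYZ,FO)=47/4, d(EKRYZ,G)=89/8
iteration 6: select EKRYZ,FO (d=47/4, Q=-303/8); attach at lengths (63/16, 125/16); label the merged cluster EFKORYZ
  updated: d(EFKORYZ,G)=115/16
iteration 7: select EFKORYZ,G (d=115/16); attach at lengths (115/32, 115/32); label the merged cluster EFGKORYZ
final tree: ((((E:187/12,(R:-37/6,Y:55/6):95/12):113/16,(K:47/10,Z:63/10):155/16):63/16,(F:-47/16,O:63/16):125/16):115/32,G:115/32)
total length: 1187/16

-37/6,55/6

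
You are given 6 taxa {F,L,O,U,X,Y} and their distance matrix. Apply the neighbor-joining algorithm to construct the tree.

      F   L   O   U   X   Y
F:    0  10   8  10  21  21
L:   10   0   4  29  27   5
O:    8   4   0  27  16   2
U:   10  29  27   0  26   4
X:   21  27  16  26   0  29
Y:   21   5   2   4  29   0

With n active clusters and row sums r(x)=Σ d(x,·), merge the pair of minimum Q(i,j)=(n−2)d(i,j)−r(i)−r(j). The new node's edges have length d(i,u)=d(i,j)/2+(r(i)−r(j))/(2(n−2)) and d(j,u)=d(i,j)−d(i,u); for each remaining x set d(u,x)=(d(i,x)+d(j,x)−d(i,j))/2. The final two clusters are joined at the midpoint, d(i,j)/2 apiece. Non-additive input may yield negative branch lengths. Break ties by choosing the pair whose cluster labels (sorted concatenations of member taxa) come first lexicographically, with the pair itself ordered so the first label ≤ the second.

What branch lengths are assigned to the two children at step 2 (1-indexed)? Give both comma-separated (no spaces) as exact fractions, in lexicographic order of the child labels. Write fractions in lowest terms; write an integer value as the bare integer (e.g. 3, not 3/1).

55/12,-7/12

iteration 1: select U,Y (d=4, Q=-141); attach at lengths (51/8, -19/8); label the merged cluster UY
  updated: d(F,UY)=27/2, d(L,UY)=15, d(O,UY)=25/2, d(UY,X)=51/2
iteration 2: select L,O (d=4, Q=-169/2); attach at lengths (55/12, -7/12); label the merged cluster LO
  updated: d(F,LO)=7, d(LO,UY)=47/4, d(LO,X)=39/2
iteration 3: select F,LO (d=7, Q=-263/4); attach at lengths (69/16, 43/16); label the merged cluster FLO
  updated: d(FLO,UY)=73/8, d(FLO,X)=67/4
iteration 4: select FLO,UY (d=73/8, Q=-411/8); attach at lengths (3/16, 143/16); label the merged cluster FLOUY
  updated: d(FLOUY,X)=265/16
iteration 5: select FLOUY,X (d=265/16); attach at lengths (265/32, 265/32); label the merged cluster FLOUXY
final tree: (((F:69/16,(L:55/12,O:-7/12):43/16):3/16,(U:51/8,Y:-19/8):143/16):265/32,X:265/32)
total length: 651/16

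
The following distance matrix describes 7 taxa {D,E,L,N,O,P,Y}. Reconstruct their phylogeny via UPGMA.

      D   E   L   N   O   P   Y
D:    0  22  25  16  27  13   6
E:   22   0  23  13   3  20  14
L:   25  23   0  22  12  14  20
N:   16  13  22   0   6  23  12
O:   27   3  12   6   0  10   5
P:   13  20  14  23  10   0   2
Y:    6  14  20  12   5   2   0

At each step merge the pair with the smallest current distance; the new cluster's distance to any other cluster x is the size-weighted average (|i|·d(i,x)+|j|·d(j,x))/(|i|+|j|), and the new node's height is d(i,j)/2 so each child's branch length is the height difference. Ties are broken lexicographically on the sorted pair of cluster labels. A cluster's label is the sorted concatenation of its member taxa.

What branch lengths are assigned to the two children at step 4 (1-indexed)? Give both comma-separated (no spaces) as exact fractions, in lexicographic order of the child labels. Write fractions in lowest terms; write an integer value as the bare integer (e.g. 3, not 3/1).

13/4,19/4

step 1: merge (P,Y) at d=2; branch lengths P→1, Y→1; new cluster PY
  updated: d(D,PY)=19/2, d(E,PY)=17, d(L,PY)=17, d(N,PY)=35/2, d(O,PY)=15/2
step 2: merge (E,O) at d=3; branch lengths E→3/2, O→3/2; new cluster EO
  updated: d(D,EO)=49/2, d(EO,L)=35/2, d(EO,N)=19/2, d(EO,PY)=49/4
step 3: merge (D,PY) at d=19/2; branch lengths D→19/4, PY→15/4; new cluster DPY
  updated: d(DPY,EO)=49/3, d(DPY,L)=59/3, d(DPY,N)=17
step 4: merge (EO,N) at d=19/2; branch lengths EO→13/4, N→19/4; new cluster ENO
  updated: d(DPY,ENO)=149/9, d(ENO,L)=19
step 5: merge (DPY,ENO) at d=149/9; branch lengths DPY→127/36, ENO→127/36; new cluster DENOPY
  updated: d(DENOPY,L)=58/3
step 6: merge (DENOPY,L) at d=58/3; branch lengths DENOPY→25/18, L→29/3; new cluster DELNOPY
final tree: (((D:19/4,(P:1,Y:1):15/4):127/36,((E:3/2,O:3/2):13/4,N:19/4):127/36):25/18,L:29/3)
total length: 713/18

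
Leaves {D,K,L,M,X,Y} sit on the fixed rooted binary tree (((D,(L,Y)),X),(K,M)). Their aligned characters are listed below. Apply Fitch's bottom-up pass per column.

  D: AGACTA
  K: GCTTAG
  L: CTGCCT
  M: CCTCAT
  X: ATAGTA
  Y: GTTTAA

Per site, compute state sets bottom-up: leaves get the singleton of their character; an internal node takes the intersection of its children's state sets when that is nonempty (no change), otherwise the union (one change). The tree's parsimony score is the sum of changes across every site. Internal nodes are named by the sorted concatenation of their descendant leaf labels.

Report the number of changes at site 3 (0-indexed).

3

site 0, node LY: L={C} ∪ Y={G} → {C,G} (+1)
site 0, node DLY: D={A} ∪ LY={C,G} → {A,C,G} (+1)
site 0, node DLXY: DLY={A,C,G} ∩ X={A} → {A} (+0)
site 0, node KM: K={G} ∪ M={C} → {C,G} (+1)
site 0, node DKLMXY: DLXY={A} ∪ KM={C,G} → {A,C,G} (+1)
site 1, node LY: L={T} ∩ Y={T} → {T} (+0)
site 1, node DLY: D={G} ∪ LY={T} → {G,T} (+1)
site 1, node DLXY: DLY={G,T} ∩ X={T} → {T} (+0)
site 1, node KM: K={C} ∩ M={C} → {C} (+0)
site 1, node DKLMXY: DLXY={T} ∪ KM={C} → {C,T} (+1)
site 2, node LY: L={G} ∪ Y={T} → {G,T} (+1)
site 2, node DLY: D={A} ∪ LY={G,T} → {A,G,T} (+1)
site 2, node DLXY: DLY={A,G,T} ∩ X={A} → {A} (+0)
site 2, node KM: K={T} ∩ M={T} → {T} (+0)
site 2, node DKLMXY: DLXY={A} ∪ KM={T} → {A,T} (+1)
site 3, node LY: L={C} ∪ Y={T} → {C,T} (+1)
site 3, node DLY: D={C} ∩ LY={C,T} → {C} (+0)
site 3, node DLXY: DLY={C} ∪ X={G} → {C,G} (+1)
site 3, node KM: K={T} ∪ M={C} → {C,T} (+1)
site 3, node DKLMXY: DLXY={C,G} ∩ KM={C,T} → {C} (+0)
site 4, node LY: L={C} ∪ Y={A} → {A,C} (+1)
site 4, node DLY: D={T} ∪ LY={A,C} → {A,C,T} (+1)
site 4, node DLXY: DLY={A,C,T} ∩ X={T} → {T} (+0)
site 4, node KM: K={A} ∩ M={A} → {A} (+0)
site 4, node DKLMXY: DLXY={T} ∪ KM={A} → {A,T} (+1)
site 5, node LY: L={T} ∪ Y={A} → {A,T} (+1)
site 5, node DLY: D={A} ∩ LY={A,T} → {A} (+0)
site 5, node DLXY: DLY={A} ∩ X={A} → {A} (+0)
site 5, node KM: K={G} ∪ M={T} → {G,T} (+1)
site 5, node DKLMXY: DLXY={A} ∪ KM={G,T} → {A,G,T} (+1)
per-site changes: [4, 2, 3, 3, 3, 3]; total = 18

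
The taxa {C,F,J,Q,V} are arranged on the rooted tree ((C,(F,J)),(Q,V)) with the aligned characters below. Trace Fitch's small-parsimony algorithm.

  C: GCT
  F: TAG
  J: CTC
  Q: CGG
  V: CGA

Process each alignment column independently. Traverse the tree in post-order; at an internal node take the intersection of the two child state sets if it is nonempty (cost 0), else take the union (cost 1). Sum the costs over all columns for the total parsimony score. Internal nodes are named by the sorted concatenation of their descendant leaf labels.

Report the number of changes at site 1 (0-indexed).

3

[col 0] FJ: children F:{T}, J:{C} ∪→ {C,T}; cost 1
[col 0] CFJ: children C:{G}, FJ:{C,T} ∪→ {C,G,T}; cost 1
[col 0] QV: children Q:{C}, V:{C} ∩→ {C}; cost 0
[col 0] CFJQV: children CFJ:{C,G,T}, QV:{C} ∩→ {C}; cost 0
[col 1] FJ: children F:{A}, J:{T} ∪→ {A,T}; cost 1
[col 1] CFJ: children C:{C}, FJ:{A,T} ∪→ {A,C,T}; cost 1
[col 1] QV: children Q:{G}, V:{G} ∩→ {G}; cost 0
[col 1] CFJQV: children CFJ:{A,C,T}, QV:{G} ∪→ {A,C,G,T}; cost 1
[col 2] FJ: children F:{G}, J:{C} ∪→ {C,G}; cost 1
[col 2] CFJ: children C:{T}, FJ:{C,G} ∪→ {C,G,T}; cost 1
[col 2] QV: children Q:{G}, V:{A} ∪→ {A,G}; cost 1
[col 2] CFJQV: children CFJ:{C,G,T}, QV:{A,G} ∩→ {G}; cost 0
per-site changes: [2, 3, 3]; total = 8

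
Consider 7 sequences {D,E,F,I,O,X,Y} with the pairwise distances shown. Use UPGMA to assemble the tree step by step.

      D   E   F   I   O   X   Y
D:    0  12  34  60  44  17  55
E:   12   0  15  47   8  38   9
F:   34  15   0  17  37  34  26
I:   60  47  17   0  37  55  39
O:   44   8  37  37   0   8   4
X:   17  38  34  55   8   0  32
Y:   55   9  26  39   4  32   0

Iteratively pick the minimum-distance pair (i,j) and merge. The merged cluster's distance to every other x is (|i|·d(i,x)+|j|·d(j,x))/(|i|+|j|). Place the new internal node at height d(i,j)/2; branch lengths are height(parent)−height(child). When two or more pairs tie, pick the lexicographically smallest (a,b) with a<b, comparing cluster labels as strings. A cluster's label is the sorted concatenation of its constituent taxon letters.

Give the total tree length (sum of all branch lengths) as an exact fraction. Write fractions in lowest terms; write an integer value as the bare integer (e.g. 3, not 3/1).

387/5

1. join O+Y (d=4) ⇒ OY; edges |O|=2, |Y|=2
  updated: d(D,OY)=99/2, d(E,OY)=17/2, d(F,OY)=63/2, d(I,OY)=38, d(OY,X)=20
2. join E+OY (d=17/2) ⇒ EOY; edges |E|=17/4, |OY|=9/4
  updated: d(D,EOY)=37, d(EOY,F)=26, d(EOY,I)=41, d(EOY,X)=26
3. join D+X (d=17) ⇒ DX; edges |D|=17/2, |X|=17/2
  updated: d(DX,EOY)=63/2, d(DX,F)=34, d(DX,I)=115/2
4. join F+I (d=17) ⇒ FI; edges |F|=17/2, |I|=17/2
  updated: d(DX,FI)=183/4, d(EOY,FI)=67/2
5. join DX+EOY (d=63/2) ⇒ DEOXY; edges |DX|=29/4, |EOY|=23/2
  updated: d(DEOXY,FI)=192/5
6. join DEOXY+FI (d=192/5) ⇒ DEFIOXY; edges |DEOXY|=69/20, |FI|=107/10
final tree: (((D:17/2,X:17/2):29/4,(E:17/4,(O:2,Y:2):9/4):23/2):69/20,(F:17/2,I:17/2):107/10)
total length: 387/5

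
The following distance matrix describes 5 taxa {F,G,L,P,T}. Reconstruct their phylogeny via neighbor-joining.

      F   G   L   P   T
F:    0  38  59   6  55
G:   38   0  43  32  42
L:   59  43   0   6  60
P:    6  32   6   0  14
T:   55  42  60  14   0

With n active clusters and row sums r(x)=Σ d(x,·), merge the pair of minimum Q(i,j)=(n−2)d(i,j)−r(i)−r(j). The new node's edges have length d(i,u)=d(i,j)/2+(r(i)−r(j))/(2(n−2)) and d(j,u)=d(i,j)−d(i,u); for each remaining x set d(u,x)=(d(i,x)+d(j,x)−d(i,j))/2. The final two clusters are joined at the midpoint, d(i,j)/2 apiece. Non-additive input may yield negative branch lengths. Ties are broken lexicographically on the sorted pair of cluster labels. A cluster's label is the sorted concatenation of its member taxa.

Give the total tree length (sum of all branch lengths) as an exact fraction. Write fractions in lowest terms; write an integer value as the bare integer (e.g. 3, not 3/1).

657/8

iteration 1: select L,P (d=6, Q=-208); attach at lengths (64/3, -46/3); label the merged cluster LP
  updated: d(F,LP)=59/2, d(G,LP)=69/2, d(LP,T)=34
iteration 2: select F,LP (d=59/2, Q=-323/2); attach at lengths (167/8, 69/8); label the merged cluster FLP
  updated: d(FLP,G)=43/2, d(FLP,T)=119/4
iteration 3: select FLP,G (d=43/2, Q=-373/4); attach at lengths (37/8, 135/8); label the merged cluster FGLP
  updated: d(FGLP,T)=201/8
iteration 4: select FGLP,T (d=201/8); attach at lengths (201/16, 201/16); label the merged cluster FGLPT
final tree: (((F:167/8,(L:64/3,P:-46/3):69/8):37/8,G:135/8):201/16,T:201/16)
total length: 657/8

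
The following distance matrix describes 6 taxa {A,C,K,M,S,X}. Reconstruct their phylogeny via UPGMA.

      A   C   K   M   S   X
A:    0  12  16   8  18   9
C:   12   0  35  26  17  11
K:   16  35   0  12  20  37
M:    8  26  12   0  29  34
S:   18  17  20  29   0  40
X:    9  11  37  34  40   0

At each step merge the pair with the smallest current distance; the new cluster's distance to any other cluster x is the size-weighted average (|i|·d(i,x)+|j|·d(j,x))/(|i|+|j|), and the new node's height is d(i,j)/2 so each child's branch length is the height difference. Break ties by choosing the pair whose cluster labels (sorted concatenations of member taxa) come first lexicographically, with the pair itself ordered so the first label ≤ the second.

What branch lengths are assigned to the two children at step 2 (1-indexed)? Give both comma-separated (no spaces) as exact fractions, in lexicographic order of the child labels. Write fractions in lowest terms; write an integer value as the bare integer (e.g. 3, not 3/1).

11/2,11/2

step 1: merge (A,M) at d=8; branch lengths A→4, M→4; new cluster AM
  updated: d(AM,C)=19, d(AM,K)=14, d(AM,S)=47/2, d(AM,X)=43/2
step 2: merge (C,X) at d=11; branch lengths C→11/2, X→11/2; new cluster CX
  updated: d(AM,CX)=81/4, d(CX,K)=36, d(CX,S)=57/2
step 3: merge (AM,K) at d=14; branch lengths AM→3, K→7; new cluster AKM
  updated: d(AKM,CX)=51/2, d(AKM,S)=67/3
step 4: merge (AKM,S) at d=67/3; branch lengths AKM→25/6, S→67/6; new cluster AKMS
  updated: d(AKMS,CX)=105/4
step 5: merge (AKMS,CX) at d=105/4; branch lengths AKMS→47/24, CX→61/8; new cluster ACKMSX
final tree: ((((A:4,M:4):3,K:7):25/6,S:67/6):47/24,(C:11/2,X:11/2):61/8)
total length: 647/12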